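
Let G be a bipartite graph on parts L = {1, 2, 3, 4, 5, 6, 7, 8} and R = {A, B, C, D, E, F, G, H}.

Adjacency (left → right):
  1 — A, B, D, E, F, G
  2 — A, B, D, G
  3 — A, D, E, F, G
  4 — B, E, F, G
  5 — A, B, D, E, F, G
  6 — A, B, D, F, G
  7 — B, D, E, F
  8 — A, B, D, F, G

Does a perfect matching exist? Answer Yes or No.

No

The set {1, 2, 3, 4, 5, 6, 7, 8} has only 6 neighbours ({A, B, D, E, F, G}), so by Hall's theorem at most 6 of the 8 left vertices can be matched.
Hence no matching covers every left vertex.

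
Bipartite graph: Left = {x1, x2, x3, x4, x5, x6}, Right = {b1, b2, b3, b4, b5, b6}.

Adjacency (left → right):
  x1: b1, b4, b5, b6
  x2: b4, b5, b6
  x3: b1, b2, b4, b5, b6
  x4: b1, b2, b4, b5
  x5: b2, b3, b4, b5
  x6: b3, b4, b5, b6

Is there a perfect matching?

Yes

A valid assignment of size 6: x1-b5, x2-b6, x3-b1, x4-b2, x5-b4, x6-b3.
Every left vertex is matched, so this is a perfect matching.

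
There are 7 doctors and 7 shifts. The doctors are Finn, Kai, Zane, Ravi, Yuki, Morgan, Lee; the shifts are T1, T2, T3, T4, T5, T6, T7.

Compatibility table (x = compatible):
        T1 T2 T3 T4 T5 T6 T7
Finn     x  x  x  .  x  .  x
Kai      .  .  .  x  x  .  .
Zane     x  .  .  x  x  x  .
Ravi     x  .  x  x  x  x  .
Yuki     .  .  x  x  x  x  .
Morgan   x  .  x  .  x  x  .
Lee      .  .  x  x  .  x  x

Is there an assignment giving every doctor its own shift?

A valid assignment of size 7: Finn→T2, Kai→T4, Zane→T1, Ravi→T3, Yuki→T6, Morgan→T5, Lee→T7.
Every doctor is matched, so this is a perfect matching.

Yes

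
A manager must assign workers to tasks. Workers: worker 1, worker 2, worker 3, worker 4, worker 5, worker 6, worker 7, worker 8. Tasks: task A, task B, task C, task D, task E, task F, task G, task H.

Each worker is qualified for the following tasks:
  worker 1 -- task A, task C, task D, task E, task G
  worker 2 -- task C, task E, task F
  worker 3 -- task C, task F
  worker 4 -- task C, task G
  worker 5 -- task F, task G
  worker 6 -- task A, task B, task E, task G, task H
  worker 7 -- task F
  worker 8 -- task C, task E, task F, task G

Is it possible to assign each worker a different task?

The set {worker 2, worker 3, worker 4, worker 5, worker 7, worker 8} has only 4 neighbours ({task C, task E, task F, task G}), so by Hall's theorem at most 6 of the 8 workers can be matched.
Hence no matching covers every worker.

No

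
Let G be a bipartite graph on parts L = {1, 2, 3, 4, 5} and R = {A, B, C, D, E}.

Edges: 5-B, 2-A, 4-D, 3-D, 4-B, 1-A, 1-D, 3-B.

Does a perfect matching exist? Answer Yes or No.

No

The set {1, 2, 3, 4, 5} has only 3 neighbours ({A, B, D}), so by Hall's theorem at most 3 of the 5 left vertices can be matched.
Hence no matching covers every left vertex.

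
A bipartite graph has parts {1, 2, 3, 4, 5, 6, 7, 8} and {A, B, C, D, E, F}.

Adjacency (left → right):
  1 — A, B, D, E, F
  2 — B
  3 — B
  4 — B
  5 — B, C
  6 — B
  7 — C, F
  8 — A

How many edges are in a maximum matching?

One maximum matching: 1-E, 2-B, 5-C, 7-F, 8-A.
The set {2, 3, 4, 6} has only 1 neighbour ({B}), so by Hall's theorem at most 5 of the 8 left vertices can be matched.

5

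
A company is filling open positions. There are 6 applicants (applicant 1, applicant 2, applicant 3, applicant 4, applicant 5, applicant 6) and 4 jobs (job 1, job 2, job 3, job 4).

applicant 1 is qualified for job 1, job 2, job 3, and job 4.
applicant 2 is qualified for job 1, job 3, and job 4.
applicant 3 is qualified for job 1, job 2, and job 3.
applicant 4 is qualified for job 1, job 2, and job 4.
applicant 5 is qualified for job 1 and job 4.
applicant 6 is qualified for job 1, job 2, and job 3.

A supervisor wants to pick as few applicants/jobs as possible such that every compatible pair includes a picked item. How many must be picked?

4

The 4 edges applicant 1–job 4, applicant 2–job 3, applicant 3–job 1, applicant 4–job 2 form a matching, so any vertex cover needs at least 4 vertices (one per matched edge).
Conversely {job 1, job 2, job 3, job 4} meets every edge and has exactly 4 vertices, so 4 is optimal.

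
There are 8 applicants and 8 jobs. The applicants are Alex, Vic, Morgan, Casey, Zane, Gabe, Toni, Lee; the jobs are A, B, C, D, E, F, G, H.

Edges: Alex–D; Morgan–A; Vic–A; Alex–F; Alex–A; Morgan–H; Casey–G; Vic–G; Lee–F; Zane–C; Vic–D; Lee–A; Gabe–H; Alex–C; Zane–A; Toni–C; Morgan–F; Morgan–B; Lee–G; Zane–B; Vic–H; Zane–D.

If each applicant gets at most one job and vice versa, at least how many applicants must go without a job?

One maximum matching: Alex→F, Vic→A, Morgan→B, Casey→G, Zane→D, Gabe→H, Toni→C.
The set {Alex, Vic, Morgan, Casey, Zane, Gabe, Toni, Lee} has only 7 neighbours ({A, B, C, D, F, G, H}), so by Hall's theorem at most 7 of the 8 applicants can be matched.
That matches 7 of the 8, leaving 1 unmatched; no matching can do better.

1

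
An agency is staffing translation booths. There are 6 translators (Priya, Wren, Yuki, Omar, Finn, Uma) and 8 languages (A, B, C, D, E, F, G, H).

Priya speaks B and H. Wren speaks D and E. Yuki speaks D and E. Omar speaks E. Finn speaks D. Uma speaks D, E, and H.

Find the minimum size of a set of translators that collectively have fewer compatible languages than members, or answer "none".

Take S = {Wren, Yuki, Omar}. Its neighbourhood is {D, E}, so |N(S)| = 2 < |S| = 3.
Every subset of size less than 3 has at least as many neighbours as members, so 3 is the minimum.

3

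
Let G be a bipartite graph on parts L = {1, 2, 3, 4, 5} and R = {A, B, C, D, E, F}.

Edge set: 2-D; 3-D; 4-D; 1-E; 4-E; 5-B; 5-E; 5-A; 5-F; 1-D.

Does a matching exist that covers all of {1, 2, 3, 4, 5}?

No

The set {1, 2, 3, 4} has only 2 neighbours ({D, E}), so by Hall's theorem at most 3 of the 5 left vertices can be matched.
Hence no matching covers every left vertex.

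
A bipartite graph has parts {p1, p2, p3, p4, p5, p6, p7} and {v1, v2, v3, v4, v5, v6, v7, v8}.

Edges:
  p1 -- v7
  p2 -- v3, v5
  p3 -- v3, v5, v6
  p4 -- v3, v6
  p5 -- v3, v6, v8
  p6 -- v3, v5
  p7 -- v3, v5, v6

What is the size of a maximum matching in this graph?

5

A valid assignment of size 5: p1–v7, p2–v5, p3–v3, p4–v6, p5–v8.
The set {p2, p3, p4, p6, p7} has only 3 neighbours ({v3, v5, v6}), so by Hall's theorem at most 5 of the 7 left vertices can be matched.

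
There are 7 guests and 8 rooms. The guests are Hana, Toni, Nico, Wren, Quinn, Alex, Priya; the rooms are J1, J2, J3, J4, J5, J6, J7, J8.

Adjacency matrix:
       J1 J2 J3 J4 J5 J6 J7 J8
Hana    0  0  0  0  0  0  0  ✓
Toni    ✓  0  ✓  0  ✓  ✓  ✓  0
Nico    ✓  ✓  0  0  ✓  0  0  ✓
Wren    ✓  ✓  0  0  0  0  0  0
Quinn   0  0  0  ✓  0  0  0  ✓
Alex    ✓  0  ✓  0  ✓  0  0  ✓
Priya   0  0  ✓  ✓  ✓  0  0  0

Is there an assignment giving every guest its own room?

Yes

For example, pair Hana→J8, Toni→J6, Nico→J1, Wren→J2, Quinn→J4, Alex→J5, Priya→J3.
Every guest is matched, so this matching saturates all of them.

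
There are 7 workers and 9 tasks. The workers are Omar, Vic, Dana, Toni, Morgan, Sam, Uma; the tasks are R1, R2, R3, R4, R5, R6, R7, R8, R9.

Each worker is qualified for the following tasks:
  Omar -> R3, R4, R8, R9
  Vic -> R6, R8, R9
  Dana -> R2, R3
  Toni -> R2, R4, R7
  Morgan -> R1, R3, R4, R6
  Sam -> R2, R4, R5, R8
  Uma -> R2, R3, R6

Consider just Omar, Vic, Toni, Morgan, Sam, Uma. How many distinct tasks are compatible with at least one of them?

The union of neighbours of {Omar, Vic, Toni, Morgan, Sam, Uma} is {R1, R2, R3, R4, R5, R6, R7, R8, R9}, which has 9 elements.
Since |N(S)| = 9 ≥ |S| = 6, Hall's condition holds for this subset.

9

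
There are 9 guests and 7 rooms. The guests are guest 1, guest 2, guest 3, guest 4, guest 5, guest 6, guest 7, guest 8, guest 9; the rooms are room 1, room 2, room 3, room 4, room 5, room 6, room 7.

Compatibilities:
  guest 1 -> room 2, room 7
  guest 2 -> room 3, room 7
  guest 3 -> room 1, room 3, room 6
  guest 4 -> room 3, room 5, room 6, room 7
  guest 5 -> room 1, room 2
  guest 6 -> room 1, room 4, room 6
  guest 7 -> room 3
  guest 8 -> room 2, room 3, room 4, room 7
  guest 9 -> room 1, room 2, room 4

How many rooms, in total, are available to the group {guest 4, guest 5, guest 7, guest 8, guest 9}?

7

The union of neighbours of {guest 4, guest 5, guest 7, guest 8, guest 9} is {room 1, room 2, room 3, room 4, room 5, room 6, room 7}, which has 7 elements.
Since |N(S)| = 7 ≥ |S| = 5, Hall's condition holds for this subset.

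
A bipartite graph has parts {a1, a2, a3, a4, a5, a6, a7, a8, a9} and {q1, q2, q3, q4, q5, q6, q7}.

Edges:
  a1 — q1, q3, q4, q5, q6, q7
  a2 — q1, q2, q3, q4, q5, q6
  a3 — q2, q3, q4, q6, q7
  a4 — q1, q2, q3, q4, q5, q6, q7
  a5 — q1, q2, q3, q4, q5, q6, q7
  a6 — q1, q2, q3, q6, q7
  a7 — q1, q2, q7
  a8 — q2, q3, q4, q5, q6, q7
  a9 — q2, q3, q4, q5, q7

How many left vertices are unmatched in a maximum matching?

2

For example, pair a1-q3, a2-q5, a3-q6, a4-q1, a5-q4, a6-q7, a7-q2.
The set {a1, a2, a3, a4, a5, a6, a7, a8, a9} has only 7 neighbours ({q1, q2, q3, q4, q5, q6, q7}), so by Hall's theorem at most 7 of the 9 left vertices can be matched.
That matches 7 of the 9, leaving 2 unmatched; no matching can do better.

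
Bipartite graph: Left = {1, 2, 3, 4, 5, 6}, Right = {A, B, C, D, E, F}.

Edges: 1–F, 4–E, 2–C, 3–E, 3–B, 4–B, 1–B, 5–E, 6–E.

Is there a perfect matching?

No

The set {3, 4, 5, 6} has only 2 neighbours ({B, E}), so by Hall's theorem at most 4 of the 6 left vertices can be matched.
Hence no matching covers every left vertex.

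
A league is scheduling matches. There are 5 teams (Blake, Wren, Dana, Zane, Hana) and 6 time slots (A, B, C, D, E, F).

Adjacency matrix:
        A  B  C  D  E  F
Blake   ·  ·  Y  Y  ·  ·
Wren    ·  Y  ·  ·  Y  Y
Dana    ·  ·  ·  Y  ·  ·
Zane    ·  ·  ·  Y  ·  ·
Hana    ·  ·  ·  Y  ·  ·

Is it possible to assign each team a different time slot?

The set {Dana, Zane, Hana} has only 1 neighbour ({D}), so by Hall's theorem at most 3 of the 5 teams can be matched.
Hence no matching covers every team.

No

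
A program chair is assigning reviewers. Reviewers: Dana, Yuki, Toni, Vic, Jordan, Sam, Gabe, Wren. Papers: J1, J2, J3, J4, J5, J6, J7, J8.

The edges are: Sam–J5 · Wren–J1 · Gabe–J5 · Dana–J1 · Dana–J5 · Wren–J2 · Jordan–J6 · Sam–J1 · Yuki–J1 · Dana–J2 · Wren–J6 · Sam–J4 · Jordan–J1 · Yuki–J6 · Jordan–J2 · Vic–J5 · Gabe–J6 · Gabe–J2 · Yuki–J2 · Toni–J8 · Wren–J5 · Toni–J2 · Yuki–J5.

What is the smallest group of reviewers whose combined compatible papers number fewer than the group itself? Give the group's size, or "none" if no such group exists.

Take S = {Dana, Yuki, Vic, Jordan, Gabe}. Its neighbourhood is {J1, J2, J5, J6}, so |N(S)| = 4 < |S| = 5.
Every subset of size less than 5 has at least as many neighbours as members, so 5 is the minimum.

5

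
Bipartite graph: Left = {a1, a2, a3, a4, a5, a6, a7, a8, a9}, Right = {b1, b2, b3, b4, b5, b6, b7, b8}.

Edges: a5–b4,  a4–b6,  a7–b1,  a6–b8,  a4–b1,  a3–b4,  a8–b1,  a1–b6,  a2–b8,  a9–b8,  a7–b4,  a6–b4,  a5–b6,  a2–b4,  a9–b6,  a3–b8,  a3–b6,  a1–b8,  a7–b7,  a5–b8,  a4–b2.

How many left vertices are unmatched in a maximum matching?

3

A valid assignment of size 6: a1–b6, a2–b4, a3–b8, a4–b2, a7–b7, a8–b1.
The set {a1, a2, a3, a5, a6, a9} has only 3 neighbours ({b4, b6, b8}), so by Hall's theorem at most 6 of the 9 left vertices can be matched.
That matches 6 of the 9, leaving 3 unmatched; no matching can do better.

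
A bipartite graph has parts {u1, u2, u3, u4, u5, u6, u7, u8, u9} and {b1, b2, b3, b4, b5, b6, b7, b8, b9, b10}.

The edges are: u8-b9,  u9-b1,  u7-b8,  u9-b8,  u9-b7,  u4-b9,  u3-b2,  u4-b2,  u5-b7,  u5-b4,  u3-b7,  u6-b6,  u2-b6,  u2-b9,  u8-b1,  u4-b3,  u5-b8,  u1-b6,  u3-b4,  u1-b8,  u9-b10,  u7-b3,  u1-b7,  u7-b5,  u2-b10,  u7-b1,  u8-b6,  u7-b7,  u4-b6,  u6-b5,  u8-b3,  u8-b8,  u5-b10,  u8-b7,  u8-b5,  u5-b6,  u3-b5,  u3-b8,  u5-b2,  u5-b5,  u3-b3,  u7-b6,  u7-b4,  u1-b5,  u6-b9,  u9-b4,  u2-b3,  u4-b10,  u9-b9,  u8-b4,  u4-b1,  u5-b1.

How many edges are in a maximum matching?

9

For example, pair u1-b8, u2-b9, u3-b3, u4-b2, u5-b4, u6-b6, u7-b5, u8-b1, u9-b7.
This saturates every left vertex, so 9 is the maximum.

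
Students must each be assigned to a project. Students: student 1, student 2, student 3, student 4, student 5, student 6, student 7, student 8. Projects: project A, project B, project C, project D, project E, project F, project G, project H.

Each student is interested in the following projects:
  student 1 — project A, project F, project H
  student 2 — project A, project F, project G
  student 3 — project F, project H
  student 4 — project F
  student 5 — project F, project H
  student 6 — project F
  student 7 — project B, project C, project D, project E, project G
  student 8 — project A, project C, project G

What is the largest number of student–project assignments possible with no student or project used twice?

6

One maximum matching: student 1→project A, student 2→project G, student 3→project H, student 4→project F, student 7→project E, student 8→project C.
The set {student 3, student 4, student 5, student 6} has only 2 neighbours ({project F, project H}), so by Hall's theorem at most 6 of the 8 students can be matched.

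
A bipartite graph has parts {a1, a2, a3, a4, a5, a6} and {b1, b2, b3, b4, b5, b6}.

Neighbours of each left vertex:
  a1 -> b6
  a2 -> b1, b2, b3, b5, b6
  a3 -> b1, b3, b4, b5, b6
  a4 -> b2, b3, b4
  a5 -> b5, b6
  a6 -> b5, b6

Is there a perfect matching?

No

The set {a1, a5, a6} has only 2 neighbours ({b5, b6}), so by Hall's theorem at most 5 of the 6 left vertices can be matched.
Hence no matching covers every left vertex.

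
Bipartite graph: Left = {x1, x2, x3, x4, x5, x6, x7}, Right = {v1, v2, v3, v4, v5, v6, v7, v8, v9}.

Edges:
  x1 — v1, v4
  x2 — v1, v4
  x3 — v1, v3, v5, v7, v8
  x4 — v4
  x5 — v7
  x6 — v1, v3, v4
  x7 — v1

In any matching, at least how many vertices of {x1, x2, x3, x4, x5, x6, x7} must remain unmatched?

2

A valid assignment of size 5: x1-v4, x2-v1, x3-v5, x5-v7, x6-v3.
The set {x1, x2, x4, x7} has only 2 neighbours ({v1, v4}), so by Hall's theorem at most 5 of the 7 left vertices can be matched.
That matches 5 of the 7, leaving 2 unmatched; no matching can do better.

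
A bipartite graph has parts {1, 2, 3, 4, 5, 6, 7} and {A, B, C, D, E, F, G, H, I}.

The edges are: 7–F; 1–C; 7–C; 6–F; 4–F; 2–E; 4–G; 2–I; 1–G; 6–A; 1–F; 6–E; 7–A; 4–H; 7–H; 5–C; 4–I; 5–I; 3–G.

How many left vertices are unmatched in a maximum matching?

A valid assignment of size 7: 1–C, 2–E, 3–G, 4–H, 5–I, 6–A, 7–F.
This saturates every left vertex, so 7 is the maximum.
That matches 7 of the 7, leaving 0 unmatched; no matching can do better.

0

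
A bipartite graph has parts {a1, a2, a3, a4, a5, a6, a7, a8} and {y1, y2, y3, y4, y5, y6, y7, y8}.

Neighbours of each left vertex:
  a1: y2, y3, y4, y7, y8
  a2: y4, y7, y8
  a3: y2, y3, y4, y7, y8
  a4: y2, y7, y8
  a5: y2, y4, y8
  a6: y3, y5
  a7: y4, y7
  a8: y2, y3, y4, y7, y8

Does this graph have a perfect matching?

No

The set {a1, a2, a3, a4, a5, a7, a8} has only 5 neighbours ({y2, y3, y4, y7, y8}), so by Hall's theorem at most 6 of the 8 left vertices can be matched.
Hence no matching covers every left vertex.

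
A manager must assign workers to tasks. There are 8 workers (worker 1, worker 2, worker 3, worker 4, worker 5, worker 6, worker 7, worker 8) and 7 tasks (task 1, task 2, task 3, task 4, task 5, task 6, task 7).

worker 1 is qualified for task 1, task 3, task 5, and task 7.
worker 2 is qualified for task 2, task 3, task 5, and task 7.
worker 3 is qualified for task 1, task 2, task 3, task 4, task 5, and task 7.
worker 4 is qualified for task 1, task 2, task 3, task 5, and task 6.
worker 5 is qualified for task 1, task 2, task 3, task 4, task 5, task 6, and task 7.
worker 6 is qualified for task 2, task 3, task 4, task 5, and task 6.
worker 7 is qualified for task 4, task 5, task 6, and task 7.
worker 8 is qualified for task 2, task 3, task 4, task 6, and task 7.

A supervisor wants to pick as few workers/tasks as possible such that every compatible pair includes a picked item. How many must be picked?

7

A maximum matching has 7 edges (e.g. worker 1–task 1, worker 2–task 3, worker 3–task 4, worker 4–task 2, worker 5–task 6, worker 6–task 5, worker 7–task 7).
By König's theorem the minimum vertex cover has the same size. One such cover is {task 1, task 2, task 3, task 4, task 5, task 6, task 7}.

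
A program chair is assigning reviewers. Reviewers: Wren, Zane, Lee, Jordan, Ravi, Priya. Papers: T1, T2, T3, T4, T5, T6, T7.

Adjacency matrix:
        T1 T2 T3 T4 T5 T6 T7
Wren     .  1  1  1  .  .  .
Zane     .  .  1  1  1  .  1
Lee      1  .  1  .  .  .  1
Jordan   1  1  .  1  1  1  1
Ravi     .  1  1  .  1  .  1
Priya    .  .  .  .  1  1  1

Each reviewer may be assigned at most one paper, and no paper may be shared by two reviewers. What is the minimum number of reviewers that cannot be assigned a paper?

For example, pair Wren→T2, Zane→T4, Lee→T1, Jordan→T6, Ravi→T5, Priya→T7.
All 6 reviewers are matched, so no larger matching exists.
That matches 6 of the 6, leaving 0 unmatched; no matching can do better.

0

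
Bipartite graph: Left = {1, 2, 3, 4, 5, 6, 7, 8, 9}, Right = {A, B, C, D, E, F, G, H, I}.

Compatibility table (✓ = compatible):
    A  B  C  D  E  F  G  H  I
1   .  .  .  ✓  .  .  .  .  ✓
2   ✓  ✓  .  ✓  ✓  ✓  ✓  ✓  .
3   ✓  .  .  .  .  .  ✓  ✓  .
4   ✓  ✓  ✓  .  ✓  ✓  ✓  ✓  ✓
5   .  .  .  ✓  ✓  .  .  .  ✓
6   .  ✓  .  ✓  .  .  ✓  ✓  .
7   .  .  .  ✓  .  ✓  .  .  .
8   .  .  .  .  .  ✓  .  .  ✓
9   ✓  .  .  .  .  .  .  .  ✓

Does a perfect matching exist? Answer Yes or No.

One maximum matching: 1-I, 2-G, 3-H, 4-C, 5-E, 6-B, 7-D, 8-F, 9-A.
Every left vertex is matched, so this is a perfect matching.

Yes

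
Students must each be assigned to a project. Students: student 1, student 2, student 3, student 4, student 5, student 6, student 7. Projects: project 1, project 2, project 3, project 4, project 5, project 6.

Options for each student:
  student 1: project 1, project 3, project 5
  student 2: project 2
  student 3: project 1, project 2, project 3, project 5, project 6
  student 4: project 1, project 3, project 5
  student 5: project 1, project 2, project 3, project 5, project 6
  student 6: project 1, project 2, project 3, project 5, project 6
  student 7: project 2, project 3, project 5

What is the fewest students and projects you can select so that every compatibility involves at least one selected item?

5

A maximum matching has 5 edges (e.g. student 1–project 1, student 2–project 2, student 3–project 6, student 4–project 5, student 5–project 3).
By König's theorem the minimum vertex cover has the same size. One such cover is {project 1, project 2, project 3, project 5, project 6}.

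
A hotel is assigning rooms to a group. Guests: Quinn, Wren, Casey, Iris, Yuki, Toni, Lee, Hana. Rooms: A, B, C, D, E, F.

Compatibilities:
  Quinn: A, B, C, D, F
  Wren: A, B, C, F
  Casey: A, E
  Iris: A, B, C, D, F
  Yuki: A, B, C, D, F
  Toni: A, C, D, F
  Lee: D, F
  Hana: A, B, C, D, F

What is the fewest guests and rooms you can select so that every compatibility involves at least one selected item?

The 6 edges Quinn–A, Wren–C, Casey–E, Iris–D, Yuki–B, Toni–F form a matching, so any vertex cover needs at least 6 vertices (one per matched edge).
Conversely {Casey, A, B, C, D, F} meets every edge and has exactly 6 vertices, so 6 is optimal.

6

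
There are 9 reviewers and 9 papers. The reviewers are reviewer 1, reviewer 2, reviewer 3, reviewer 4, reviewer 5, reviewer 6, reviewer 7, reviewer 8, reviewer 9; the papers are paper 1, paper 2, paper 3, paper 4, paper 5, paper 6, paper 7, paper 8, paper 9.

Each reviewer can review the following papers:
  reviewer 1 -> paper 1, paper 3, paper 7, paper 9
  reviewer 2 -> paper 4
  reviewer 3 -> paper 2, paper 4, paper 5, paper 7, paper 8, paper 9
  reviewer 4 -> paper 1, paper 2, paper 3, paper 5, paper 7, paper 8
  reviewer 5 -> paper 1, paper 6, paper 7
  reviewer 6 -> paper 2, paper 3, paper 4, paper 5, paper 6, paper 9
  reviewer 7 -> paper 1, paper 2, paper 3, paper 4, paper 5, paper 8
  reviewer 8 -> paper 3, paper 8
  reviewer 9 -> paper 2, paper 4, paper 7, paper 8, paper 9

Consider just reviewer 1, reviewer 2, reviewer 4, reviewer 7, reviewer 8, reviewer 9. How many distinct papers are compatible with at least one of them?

8

The union of neighbours of {reviewer 1, reviewer 2, reviewer 4, reviewer 7, reviewer 8, reviewer 9} is {paper 1, paper 2, paper 3, paper 4, paper 5, paper 7, paper 8, paper 9}, which has 8 elements.
Since |N(S)| = 8 ≥ |S| = 6, Hall's condition holds for this subset.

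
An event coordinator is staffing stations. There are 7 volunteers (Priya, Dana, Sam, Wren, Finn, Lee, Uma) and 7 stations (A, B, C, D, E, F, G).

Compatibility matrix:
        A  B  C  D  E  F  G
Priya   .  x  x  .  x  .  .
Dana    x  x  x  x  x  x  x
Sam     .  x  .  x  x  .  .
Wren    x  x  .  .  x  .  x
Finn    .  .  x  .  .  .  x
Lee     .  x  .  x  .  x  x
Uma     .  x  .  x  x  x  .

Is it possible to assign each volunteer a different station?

For example, pair Priya-E, Dana-A, Sam-D, Wren-G, Finn-C, Lee-F, Uma-B.
Every volunteer is matched, so this is a perfect matching.

Yes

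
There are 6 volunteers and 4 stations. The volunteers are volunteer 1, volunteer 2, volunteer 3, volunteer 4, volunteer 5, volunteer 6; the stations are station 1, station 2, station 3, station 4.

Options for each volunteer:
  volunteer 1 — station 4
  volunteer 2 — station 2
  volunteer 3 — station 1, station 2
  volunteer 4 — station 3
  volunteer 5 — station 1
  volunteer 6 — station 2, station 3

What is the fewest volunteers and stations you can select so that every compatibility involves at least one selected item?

4

A maximum matching has 4 edges (e.g. volunteer 1–station 4, volunteer 2–station 2, volunteer 3–station 1, volunteer 4–station 3).
By König's theorem the minimum vertex cover has the same size. One such cover is {volunteer 1, station 1, station 2, station 3}.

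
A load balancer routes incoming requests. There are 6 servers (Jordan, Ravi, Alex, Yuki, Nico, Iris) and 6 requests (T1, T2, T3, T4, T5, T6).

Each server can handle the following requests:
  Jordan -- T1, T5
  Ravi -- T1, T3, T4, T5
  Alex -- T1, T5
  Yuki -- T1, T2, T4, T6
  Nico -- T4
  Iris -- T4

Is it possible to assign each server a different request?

No

The set {Nico, Iris} has only 1 neighbour ({T4}), so by Hall's theorem at most 5 of the 6 servers can be matched.
Hence no matching covers every server.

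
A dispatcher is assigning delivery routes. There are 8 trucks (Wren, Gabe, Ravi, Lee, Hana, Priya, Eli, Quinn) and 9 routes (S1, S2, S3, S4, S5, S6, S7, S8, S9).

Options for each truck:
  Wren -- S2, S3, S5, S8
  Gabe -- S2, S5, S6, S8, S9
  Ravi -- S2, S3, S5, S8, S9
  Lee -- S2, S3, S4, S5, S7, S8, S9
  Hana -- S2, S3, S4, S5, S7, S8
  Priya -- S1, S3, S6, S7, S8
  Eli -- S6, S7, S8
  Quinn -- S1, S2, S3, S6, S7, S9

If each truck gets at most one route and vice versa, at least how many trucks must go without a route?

A valid assignment of size 8: Wren–S8, Gabe–S6, Ravi–S9, Lee–S3, Hana–S4, Priya–S1, Eli–S7, Quinn–S2.
This saturates every truck, so 8 is the maximum.
That matches 8 of the 8, leaving 0 unmatched; no matching can do better.

0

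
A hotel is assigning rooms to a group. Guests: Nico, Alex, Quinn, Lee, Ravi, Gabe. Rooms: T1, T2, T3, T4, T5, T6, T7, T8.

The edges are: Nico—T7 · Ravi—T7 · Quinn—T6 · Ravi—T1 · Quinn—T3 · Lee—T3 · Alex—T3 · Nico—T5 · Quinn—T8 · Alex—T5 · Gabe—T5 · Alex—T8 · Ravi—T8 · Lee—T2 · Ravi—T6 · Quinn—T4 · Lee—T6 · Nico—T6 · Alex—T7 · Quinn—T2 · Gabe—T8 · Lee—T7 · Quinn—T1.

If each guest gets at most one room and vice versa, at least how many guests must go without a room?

For example, pair Nico-T6, Alex-T5, Quinn-T4, Lee-T2, Ravi-T7, Gabe-T8.
All 6 guests are matched, so no larger matching exists.
That matches 6 of the 6, leaving 0 unmatched; no matching can do better.

0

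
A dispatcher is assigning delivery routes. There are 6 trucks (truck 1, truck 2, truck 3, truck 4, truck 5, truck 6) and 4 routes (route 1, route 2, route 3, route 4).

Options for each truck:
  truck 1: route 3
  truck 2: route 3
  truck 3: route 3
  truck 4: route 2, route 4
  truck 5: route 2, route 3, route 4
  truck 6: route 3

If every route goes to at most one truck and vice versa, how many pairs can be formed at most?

One maximum matching: truck 1–route 3, truck 4–route 4, truck 5–route 2.
The set {truck 1, truck 2, truck 3, truck 6} has only 1 neighbour ({route 3}), so by Hall's theorem at most 3 of the 6 trucks can be matched.

3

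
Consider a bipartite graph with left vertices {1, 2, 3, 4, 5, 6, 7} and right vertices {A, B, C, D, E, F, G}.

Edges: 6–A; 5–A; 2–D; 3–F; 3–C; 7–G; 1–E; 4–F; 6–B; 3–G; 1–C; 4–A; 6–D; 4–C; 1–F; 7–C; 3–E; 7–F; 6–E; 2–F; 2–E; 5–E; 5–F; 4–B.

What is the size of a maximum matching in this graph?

7

One maximum matching: 1–C, 2–D, 3–G, 4–B, 5–A, 6–E, 7–F.
All 7 left vertices are matched, so no larger matching exists.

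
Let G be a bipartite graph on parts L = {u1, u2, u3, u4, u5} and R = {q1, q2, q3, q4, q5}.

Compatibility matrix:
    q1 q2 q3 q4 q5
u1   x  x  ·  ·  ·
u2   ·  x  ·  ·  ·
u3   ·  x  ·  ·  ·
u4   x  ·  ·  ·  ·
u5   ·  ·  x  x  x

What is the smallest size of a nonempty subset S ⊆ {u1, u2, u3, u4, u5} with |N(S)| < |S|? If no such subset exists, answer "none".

Take S = {u2, u3}. Its neighbourhood is {q2}, so |N(S)| = 1 < |S| = 2.
No single vertex violates Hall's condition since each has at least one neighbour, so 2 is the minimum.

2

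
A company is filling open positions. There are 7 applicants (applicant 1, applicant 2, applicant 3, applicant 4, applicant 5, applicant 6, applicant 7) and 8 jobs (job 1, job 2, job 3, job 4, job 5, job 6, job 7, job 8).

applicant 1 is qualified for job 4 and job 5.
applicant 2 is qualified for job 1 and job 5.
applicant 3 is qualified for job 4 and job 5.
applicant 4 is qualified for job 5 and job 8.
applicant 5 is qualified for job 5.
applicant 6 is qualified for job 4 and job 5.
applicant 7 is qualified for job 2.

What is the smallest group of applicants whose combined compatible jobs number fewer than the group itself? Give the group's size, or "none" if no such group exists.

Take S = {applicant 1, applicant 3, applicant 5}. Its neighbourhood is {job 4, job 5}, so |N(S)| = 2 < |S| = 3.
Every subset of size less than 3 has at least as many neighbours as members, so 3 is the minimum.

3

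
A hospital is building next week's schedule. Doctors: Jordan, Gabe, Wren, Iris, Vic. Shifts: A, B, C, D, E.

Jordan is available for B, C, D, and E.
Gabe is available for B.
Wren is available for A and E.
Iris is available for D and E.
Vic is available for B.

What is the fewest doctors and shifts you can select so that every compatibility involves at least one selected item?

A maximum matching has 4 edges (e.g. Jordan–C, Gabe–B, Wren–A, Iris–E).
By König's theorem the minimum vertex cover has the same size. One such cover is {Jordan, Wren, Iris, B}.

4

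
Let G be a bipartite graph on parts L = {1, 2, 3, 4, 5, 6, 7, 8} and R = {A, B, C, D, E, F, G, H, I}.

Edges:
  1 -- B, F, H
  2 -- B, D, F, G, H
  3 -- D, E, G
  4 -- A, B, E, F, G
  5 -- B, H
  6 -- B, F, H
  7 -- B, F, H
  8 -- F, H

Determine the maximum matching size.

6

One maximum matching: 1→F, 2→G, 3→E, 4→A, 5→H, 6→B.
The set {1, 5, 6, 7, 8} has only 3 neighbours ({B, F, H}), so by Hall's theorem at most 6 of the 8 left vertices can be matched.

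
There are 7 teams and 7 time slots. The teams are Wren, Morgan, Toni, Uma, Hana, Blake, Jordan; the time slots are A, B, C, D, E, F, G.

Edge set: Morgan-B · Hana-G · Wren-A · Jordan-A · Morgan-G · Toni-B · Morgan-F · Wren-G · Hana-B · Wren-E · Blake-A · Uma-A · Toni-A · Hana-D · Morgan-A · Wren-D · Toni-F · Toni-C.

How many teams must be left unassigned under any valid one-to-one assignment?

A valid assignment of size 5: Wren→E, Morgan→G, Toni→F, Uma→A, Hana→B.
The set {Uma, Blake, Jordan} has only 1 neighbour ({A}), so by Hall's theorem at most 5 of the 7 teams can be matched.
That matches 5 of the 7, leaving 2 unmatched; no matching can do better.

2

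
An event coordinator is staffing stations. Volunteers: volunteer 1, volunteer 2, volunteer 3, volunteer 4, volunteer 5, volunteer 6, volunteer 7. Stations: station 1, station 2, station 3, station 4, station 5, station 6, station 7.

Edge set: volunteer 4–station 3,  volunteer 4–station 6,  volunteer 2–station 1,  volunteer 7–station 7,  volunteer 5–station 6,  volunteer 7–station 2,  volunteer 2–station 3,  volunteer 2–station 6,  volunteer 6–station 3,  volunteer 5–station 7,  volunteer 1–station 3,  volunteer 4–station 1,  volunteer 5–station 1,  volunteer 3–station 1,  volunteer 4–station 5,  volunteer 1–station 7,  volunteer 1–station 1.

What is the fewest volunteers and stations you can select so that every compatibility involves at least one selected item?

The 6 edges volunteer 1–station 3, volunteer 2–station 6, volunteer 3–station 1, volunteer 4–station 5, volunteer 5–station 7, volunteer 7–station 2 form a matching, so any vertex cover needs at least 6 vertices (one per matched edge).
Conversely {volunteer 4, volunteer 7, station 1, station 3, station 6, station 7} meets every edge and has exactly 6 vertices, so 6 is optimal.

6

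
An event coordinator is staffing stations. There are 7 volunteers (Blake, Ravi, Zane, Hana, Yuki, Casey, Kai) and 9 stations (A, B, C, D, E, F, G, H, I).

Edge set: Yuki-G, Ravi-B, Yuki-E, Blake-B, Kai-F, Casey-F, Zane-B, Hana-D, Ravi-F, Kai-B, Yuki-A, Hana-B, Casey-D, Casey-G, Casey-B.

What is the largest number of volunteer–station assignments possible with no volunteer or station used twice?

For example, pair Blake-B, Ravi-F, Hana-D, Yuki-E, Casey-G.
The set {Blake, Ravi, Zane, Kai} has only 2 neighbours ({B, F}), so by Hall's theorem at most 5 of the 7 volunteers can be matched.

5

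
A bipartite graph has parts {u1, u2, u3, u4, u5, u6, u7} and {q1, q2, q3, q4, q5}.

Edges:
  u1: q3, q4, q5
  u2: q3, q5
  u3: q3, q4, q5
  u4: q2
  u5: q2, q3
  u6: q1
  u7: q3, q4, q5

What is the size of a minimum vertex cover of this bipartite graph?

5

The 5 edges u1–q5, u2–q3, u3–q4, u4–q2, u6–q1 form a matching, so any vertex cover needs at least 5 vertices (one per matched edge).
Conversely {u6, q2, q3, q4, q5} meets every edge and has exactly 5 vertices, so 5 is optimal.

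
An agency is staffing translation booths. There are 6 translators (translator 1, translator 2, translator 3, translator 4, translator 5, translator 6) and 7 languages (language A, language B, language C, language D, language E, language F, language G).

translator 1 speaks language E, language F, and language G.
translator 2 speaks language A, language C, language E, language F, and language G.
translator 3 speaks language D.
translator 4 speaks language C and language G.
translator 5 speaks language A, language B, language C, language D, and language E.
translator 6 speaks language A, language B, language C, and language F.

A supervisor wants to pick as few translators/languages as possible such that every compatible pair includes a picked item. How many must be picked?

{translator 1, translator 2, translator 3, translator 4, translator 5, translator 6} is a vertex cover of size 6: every edge has an endpoint in this set.
No smaller cover exists because translator 1–language G, translator 2–language A, translator 3–language D, translator 4–language C, translator 5–language B, translator 6–language F is a matching of size 6, and a cover must include an endpoint of each of these disjoint edges (König's theorem).

6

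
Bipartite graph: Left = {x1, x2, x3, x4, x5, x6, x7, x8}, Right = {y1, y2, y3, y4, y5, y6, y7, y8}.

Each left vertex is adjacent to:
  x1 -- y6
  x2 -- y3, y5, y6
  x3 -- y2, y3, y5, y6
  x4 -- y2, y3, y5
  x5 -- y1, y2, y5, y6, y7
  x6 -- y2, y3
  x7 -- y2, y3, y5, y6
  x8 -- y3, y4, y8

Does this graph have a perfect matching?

No

The set {x1, x2, x3, x4, x6, x7} has only 4 neighbours ({y2, y3, y5, y6}), so by Hall's theorem at most 6 of the 8 left vertices can be matched.
Hence no matching covers every left vertex.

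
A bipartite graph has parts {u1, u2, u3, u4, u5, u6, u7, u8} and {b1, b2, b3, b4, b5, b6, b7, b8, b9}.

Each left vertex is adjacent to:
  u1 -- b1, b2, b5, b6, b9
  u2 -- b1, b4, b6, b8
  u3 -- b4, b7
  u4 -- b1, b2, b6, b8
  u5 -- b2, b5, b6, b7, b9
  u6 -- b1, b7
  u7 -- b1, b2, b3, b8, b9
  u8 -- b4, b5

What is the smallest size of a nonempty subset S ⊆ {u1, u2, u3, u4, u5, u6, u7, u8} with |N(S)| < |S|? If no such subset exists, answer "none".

A matching saturating every left vertex exists, for instance u1→b1, u2→b6, u3→b4, u4→b2, u5→b9, u6→b7, u7→b8, u8→b5.
By Hall's marriage theorem, this means |N(S)| ≥ |S| for every subset S, so no violating subset exists.

none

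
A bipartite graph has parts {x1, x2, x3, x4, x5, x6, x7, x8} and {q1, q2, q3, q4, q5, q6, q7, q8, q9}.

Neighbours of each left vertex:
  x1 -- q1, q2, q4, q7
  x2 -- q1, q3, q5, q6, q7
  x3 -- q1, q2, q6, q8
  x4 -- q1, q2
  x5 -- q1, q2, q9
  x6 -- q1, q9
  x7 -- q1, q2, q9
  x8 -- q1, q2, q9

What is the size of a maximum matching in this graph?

A valid assignment of size 6: x1→q7, x2→q6, x3→q8, x4→q1, x5→q2, x6→q9.
The set {x4, x5, x6, x7, x8} has only 3 neighbours ({q1, q2, q9}), so by Hall's theorem at most 6 of the 8 left vertices can be matched.

6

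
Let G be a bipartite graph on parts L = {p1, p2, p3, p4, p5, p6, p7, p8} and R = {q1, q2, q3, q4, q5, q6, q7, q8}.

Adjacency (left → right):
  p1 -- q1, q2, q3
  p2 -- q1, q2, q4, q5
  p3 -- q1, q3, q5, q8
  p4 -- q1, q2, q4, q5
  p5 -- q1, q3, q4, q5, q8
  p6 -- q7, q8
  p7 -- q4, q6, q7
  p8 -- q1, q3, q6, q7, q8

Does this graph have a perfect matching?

Yes

A valid assignment of size 8: p1–q3, p2–q4, p3–q5, p4–q2, p5–q1, p6–q8, p7–q7, p8–q6.
Every left vertex is matched, so this is a perfect matching.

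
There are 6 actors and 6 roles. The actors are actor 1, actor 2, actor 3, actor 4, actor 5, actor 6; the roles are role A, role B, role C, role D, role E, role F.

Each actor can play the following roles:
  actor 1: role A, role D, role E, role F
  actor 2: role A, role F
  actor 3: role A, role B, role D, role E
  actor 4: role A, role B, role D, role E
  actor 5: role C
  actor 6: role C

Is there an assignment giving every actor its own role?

No

The set {actor 5, actor 6} has only 1 neighbour ({role C}), so by Hall's theorem at most 5 of the 6 actors can be matched.
Hence no matching covers every actor.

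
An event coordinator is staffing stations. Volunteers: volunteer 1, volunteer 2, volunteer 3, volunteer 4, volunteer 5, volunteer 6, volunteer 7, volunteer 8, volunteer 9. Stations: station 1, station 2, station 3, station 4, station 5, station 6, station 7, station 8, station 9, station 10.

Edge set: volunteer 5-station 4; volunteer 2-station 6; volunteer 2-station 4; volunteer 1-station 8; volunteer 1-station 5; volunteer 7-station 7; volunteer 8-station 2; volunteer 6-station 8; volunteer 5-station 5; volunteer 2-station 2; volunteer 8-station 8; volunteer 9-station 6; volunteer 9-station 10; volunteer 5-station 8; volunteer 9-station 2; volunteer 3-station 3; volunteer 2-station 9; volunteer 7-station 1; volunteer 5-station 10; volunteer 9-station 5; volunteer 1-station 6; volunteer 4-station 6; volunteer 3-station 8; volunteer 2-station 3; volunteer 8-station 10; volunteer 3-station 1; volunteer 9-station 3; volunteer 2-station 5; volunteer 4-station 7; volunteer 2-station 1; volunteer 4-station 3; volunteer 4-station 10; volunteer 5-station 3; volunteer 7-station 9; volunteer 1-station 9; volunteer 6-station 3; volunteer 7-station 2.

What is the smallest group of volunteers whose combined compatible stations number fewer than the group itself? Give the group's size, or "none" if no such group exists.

A matching saturating every volunteer exists, for instance volunteer 1→station 9, volunteer 2→station 6, volunteer 3→station 1, volunteer 4→station 10, volunteer 5→station 5, volunteer 6→station 3, volunteer 7→station 7, volunteer 8→station 8, volunteer 9→station 2.
By Hall's marriage theorem, this means |N(S)| ≥ |S| for every subset S, so no violating subset exists.

none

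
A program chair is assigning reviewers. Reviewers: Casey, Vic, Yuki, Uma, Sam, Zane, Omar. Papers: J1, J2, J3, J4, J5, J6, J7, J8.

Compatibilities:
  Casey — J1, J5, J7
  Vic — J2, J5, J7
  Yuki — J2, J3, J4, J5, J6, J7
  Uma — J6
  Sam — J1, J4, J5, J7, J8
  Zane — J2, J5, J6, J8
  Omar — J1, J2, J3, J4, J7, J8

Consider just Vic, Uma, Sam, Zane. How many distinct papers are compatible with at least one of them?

The union of neighbours of {Vic, Uma, Sam, Zane} is {J1, J2, J4, J5, J6, J7, J8}, which has 7 elements.
Since |N(S)| = 7 ≥ |S| = 4, Hall's condition holds for this subset.

7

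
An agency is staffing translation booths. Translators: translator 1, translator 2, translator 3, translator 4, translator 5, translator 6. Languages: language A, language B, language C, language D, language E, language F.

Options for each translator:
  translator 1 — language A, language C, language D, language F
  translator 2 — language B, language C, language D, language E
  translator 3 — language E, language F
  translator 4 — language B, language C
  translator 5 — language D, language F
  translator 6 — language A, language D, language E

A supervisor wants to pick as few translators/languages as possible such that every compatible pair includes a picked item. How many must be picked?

6

The 6 edges translator 1–language D, translator 2–language B, translator 3–language E, translator 4–language C, translator 5–language F, translator 6–language A form a matching, so any vertex cover needs at least 6 vertices (one per matched edge).
Conversely {translator 1, translator 2, translator 3, translator 4, translator 5, translator 6} meets every edge and has exactly 6 vertices, so 6 is optimal.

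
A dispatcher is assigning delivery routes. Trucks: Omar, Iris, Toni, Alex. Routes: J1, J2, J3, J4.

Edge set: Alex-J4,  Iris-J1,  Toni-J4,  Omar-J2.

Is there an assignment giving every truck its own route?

No

The set {Toni, Alex} has only 1 neighbour ({J4}), so by Hall's theorem at most 3 of the 4 trucks can be matched.
Hence no matching covers every truck.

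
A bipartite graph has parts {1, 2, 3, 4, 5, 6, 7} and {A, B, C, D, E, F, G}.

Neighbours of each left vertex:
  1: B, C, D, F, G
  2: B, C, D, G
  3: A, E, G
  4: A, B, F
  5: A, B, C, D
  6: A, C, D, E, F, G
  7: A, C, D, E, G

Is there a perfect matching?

A valid assignment of size 7: 1-B, 2-D, 3-E, 4-F, 5-C, 6-A, 7-G.
Every left vertex is matched, so this is a perfect matching.

Yes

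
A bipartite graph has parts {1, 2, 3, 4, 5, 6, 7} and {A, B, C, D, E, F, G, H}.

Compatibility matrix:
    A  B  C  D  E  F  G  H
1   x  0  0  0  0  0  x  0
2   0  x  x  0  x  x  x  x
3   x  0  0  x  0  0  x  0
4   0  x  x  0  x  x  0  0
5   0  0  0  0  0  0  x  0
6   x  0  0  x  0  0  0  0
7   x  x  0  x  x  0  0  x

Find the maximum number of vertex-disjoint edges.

6

For example, pair 1–A, 2–H, 3–D, 4–B, 5–G, 7–E.
The set {1, 3, 5, 6} has only 3 neighbours ({A, D, G}), so by Hall's theorem at most 6 of the 7 left vertices can be matched.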